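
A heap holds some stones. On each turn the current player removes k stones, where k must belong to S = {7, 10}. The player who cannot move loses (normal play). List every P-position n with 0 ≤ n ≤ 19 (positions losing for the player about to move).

n :  0  1  2  3  4  5  6  7  8  9 10 11 12 13 14 15 16 17 18 19
G :  0  0  0  0  0  0  0  1  1  1  1  1  1  1  2  2  2  0  0  0
P-positions are exactly the n with G(n) = 0.

0, 1, 2, 3, 4, 5, 6, 17, 18, 19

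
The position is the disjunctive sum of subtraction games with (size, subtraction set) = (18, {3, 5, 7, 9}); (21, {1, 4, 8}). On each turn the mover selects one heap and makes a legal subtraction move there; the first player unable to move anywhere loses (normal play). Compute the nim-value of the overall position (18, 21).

0

Heap A, S = {3, 5, 7, 9}:
n :  0  1  2  3  4  5  6  7  8  9 10 11 12 13 14 15 16 17 18
G :  0  0  0  1  1  1  2  2  2  3  3  3  0  0  0  1  1  1  2
G_A(18) = 2.
Heap B, S = {1, 4, 8}:
G(0) = 0
G(1) = mex{0} = 1
G(2) = mex{1} = 0
G(3) = mex{0} = 1
G(4) = mex{1,0} = 2
G(5) = mex{2,1} = 0
G(6) = mex{0,0} = 1
G(7) = mex{1,1} = 0
G(8) = mex{0,2,0} = 1
G(9) = mex{1,0,1} = 2
G(10) = mex{2,1,0} = 3
G(11) = mex{3,0,1} = 2
G(12) = mex{2,1,2} = 0
G(13) = mex{0,2,0} = 1
G(14) = mex{1,3,1} = 0
G(15) = mex{0,2,0} = 1
G(16) = mex{1,0,1} = 2
G(17) = mex{2,1,2} = 0
G(18) = mex{0,0,3} = 1
G(19) = mex{1,1,2} = 0
G(20) = mex{0,2,0} = 1
G(21) = mex{1,0,1} = 2
G_B(21) = 2.
Combined Grundy value = 2 ⊕ 2 = 0.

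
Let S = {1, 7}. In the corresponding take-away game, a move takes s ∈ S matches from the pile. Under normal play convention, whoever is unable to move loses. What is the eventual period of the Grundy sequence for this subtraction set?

n :  0  1  2  3  4  5  6  7  8  9 10 11 12 13 14
G :  0  1  0  1  0  1  0  1  0  1  0  1  0  1  0
G(n+2) = G(n) holds for n = 0,…,6 (a full window of length max(S) = 7), so the sequence is purely periodic with period 2.

2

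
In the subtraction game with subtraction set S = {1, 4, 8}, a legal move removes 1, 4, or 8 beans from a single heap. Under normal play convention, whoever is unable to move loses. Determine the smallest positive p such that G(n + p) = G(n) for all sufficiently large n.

12

G(0) = 0
G(1) = mex{0} = 1
G(2) = mex{1} = 0
G(3) = mex{0} = 1
G(4) = mex{1,0} = 2
G(5) = mex{2,1} = 0
G(6) = mex{0,0} = 1
G(7) = mex{1,1} = 0
G(8) = mex{0,2,0} = 1
G(9) = mex{1,0,1} = 2
G(10) = mex{2,1,0} = 3
G(11) = mex{3,0,1} = 2
G(12) = mex{2,1,2} = 0
G(13) = mex{0,2,0} = 1
G(14) = mex{1,3,1} = 0
G(15) = mex{0,2,0} = 1
G(16) = mex{1,0,1} = 2
G(17) = mex{2,1,2} = 0
G(18) = mex{0,0,3} = 1
G(19) = mex{1,1,2} = 0
G(20) = mex{0,2,0} = 1
G(21) = mex{1,0,1} = 2
G(22) = mex{2,1,0} = 3
G(23) = mex{3,0,1} = 2
G(24) = mex{2,1,2} = 0
G(25) = mex{0,2,0} = 1
G(n+12) = G(n) holds for n = 0,…,7 (a full window of length max(S) = 8), so the sequence is purely periodic with period 12.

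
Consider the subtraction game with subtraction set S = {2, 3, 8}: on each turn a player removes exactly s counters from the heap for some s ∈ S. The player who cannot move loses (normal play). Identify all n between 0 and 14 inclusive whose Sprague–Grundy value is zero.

n :  0  1  2  3  4  5  6  7  8  9 10 11 12 13 14
G :  0  0  1  1  2  0  0  1  1  2  0  0  1  1  2
P-positions are exactly the n with G(n) = 0.

0, 1, 5, 6, 10, 11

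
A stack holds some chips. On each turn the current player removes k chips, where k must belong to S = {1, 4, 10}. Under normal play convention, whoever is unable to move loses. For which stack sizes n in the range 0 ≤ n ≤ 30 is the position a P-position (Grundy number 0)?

n :  0  1  2  3  4  5  6  7  8  9 10 11 12 13 14 15 16 17 18 19 20 21 22 23 24 25 26 27 28 29 30
G :  0  1  0  1  2  0  1  0  1  2  3  2  3  0  1  3  0  1  0  1  2  0  1  2  0  1  2  0  1  0  1
P-positions are exactly the n with G(n) = 0.

0, 2, 5, 7, 13, 16, 18, 21, 24, 27, 29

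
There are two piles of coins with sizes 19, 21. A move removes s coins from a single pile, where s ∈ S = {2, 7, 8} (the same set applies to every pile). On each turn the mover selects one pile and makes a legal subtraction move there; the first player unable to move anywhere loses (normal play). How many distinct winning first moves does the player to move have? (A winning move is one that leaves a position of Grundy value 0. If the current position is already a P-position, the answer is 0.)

4

All piles use S = {2, 7, 8}:
n :  0  1  2  3  4  5  6  7  8  9 10 11 12 13 14 15 16 17 18 19 20 21
G :  0  0  1  1  0  0  1  1  2  2  0  3  1  2  0  0  1  1  2  0  0  1
Pile A: G(19) = 0.
Pile B: G(21) = 1.
Combined Grundy value = 0 ⊕ 1 = 1.
A winning move leaves total XOR = 0, i.e. changes one component's Grundy value g to g ⊕ X where X is the current total.
Pile A: need g' = 0⊕1 = 1. Options: 19−2→G=1, 19−7→G=1, 19−8→G=3. Hits: 2.
Pile B: need g' = 1⊕1 = 0. Options: 21−2→G=0, 21−7→G=0, 21−8→G=2. Hits: 2.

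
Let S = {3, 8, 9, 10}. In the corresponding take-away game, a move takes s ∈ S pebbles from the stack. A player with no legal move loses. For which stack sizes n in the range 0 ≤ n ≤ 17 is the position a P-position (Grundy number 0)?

0, 1, 2, 6, 7, 13

G(0) = 0
G(1) = mex{} = 0
G(2) = mex{} = 0
G(3) = mex{0} = 1
G(4) = mex{0} = 1
G(5) = mex{0} = 1
G(6) = mex{1} = 0
G(7) = mex{1} = 0
G(8) = mex{1,0} = 2
G(9) = mex{0,0,0} = 1
G(10) = mex{0,0,0,0} = 1
G(11) = mex{2,1,0,0} = 3
G(12) = mex{1,1,1,0} = 2
G(13) = mex{1,1,1,1} = 0
G(14) = mex{3,0,1,1} = 2
G(15) = mex{2,0,0,1} = 3
G(16) = mex{0,2,0,0} = 1
G(17) = mex{2,1,2,0} = 3
P-positions are exactly the n with G(n) = 0.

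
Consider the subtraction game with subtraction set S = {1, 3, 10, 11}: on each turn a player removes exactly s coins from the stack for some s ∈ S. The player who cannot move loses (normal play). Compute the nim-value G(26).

0

G(0) = 0
G(1) = mex{0} = 1
G(2) = mex{1} = 0
G(3) = mex{0,0} = 1
G(4) = mex{1,1} = 0
G(5) = mex{0,0} = 1
G(6) = mex{1,1} = 0
G(7) = mex{0,0} = 1
G(8) = mex{1,1} = 0
G(9) = mex{0,0} = 1
G(10) = mex{1,1,0} = 2
G(11) = mex{2,0,1,0} = 3
G(12) = mex{3,1,0,1} = 2
G(13) = mex{2,2,1,0} = 3
G(14) = mex{3,3,0,1} = 2
G(15) = mex{2,2,1,0} = 3
G(16) = mex{3,3,0,1} = 2
G(17) = mex{2,2,1,0} = 3
G(18) = mex{3,3,0,1} = 2
G(19) = mex{2,2,1,0} = 3
G(20) = mex{3,3,2,1} = 0
G(21) = mex{0,2,3,2} = 1
G(22) = mex{1,3,2,3} = 0
G(23) = mex{0,0,3,2} = 1
G(24) = mex{1,1,2,3} = 0
G(25) = mex{0,0,3,2} = 1
G(26) = mex{1,1,2,3} = 0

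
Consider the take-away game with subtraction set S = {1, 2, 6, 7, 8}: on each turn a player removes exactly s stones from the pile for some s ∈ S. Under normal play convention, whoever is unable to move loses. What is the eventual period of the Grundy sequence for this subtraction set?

n :  0  1  2  3  4  5  6  7  8  9 10 11 12 13 14 15 16 17 18 19 20 21 22 23 24 25
G :  0  1  2  0  1  2  3  4  5  3  4  5  0  1  2  0  1  2  3  4  5  3  4  5  0  1
G(n+12) = G(n) holds for n = 0,…,7 (a full window of length max(S) = 8), so the sequence is purely periodic with period 12.

12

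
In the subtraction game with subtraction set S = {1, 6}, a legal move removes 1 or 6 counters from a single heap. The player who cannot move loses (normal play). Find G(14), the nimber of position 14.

G(0) = 0
G(1) = mex{0} = 1
G(2) = mex{1} = 0
G(3) = mex{0} = 1
G(4) = mex{1} = 0
G(5) = mex{0} = 1
G(6) = mex{1,0} = 2
G(7) = mex{2,1} = 0
G(8) = mex{0,0} = 1
G(9) = mex{1,1} = 0
G(10) = mex{0,0} = 1
G(11) = mex{1,1} = 0
G(12) = mex{0,2} = 1
G(13) = mex{1,0} = 2
G(14) = mex{2,1} = 0

0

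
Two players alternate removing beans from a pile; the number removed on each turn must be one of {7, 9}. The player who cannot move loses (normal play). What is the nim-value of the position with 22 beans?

0

n :  0  1  2  3  4  5  6  7  8  9 10 11 12 13 14 15 16 17 18 19 20 21 22
G :  0  0  0  0  0  0  0  1  1  1  1  1  1  1  2  2  0  0  0  0  0  0  0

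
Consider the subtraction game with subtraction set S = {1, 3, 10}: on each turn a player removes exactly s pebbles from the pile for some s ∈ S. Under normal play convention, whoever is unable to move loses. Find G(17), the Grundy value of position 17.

n :  0  1  2  3  4  5  6  7  8  9 10 11 12 13 14 15 16 17
G :  0  1  0  1  0  1  0  1  0  1  2  3  2  0  1  0  1  0

0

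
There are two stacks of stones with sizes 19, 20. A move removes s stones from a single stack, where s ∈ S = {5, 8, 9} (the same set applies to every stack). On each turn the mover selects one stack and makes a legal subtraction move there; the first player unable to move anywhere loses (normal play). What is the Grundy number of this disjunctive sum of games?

All stacks use S = {5, 8, 9}:
G(0) = 0
G(1) = mex{} = 0
G(2) = mex{} = 0
G(3) = mex{} = 0
G(4) = mex{} = 0
G(5) = mex{0} = 1
G(6) = mex{0} = 1
G(7) = mex{0} = 1
G(8) = mex{0,0} = 1
G(9) = mex{0,0,0} = 1
G(10) = mex{1,0,0} = 2
G(11) = mex{1,0,0} = 2
G(12) = mex{1,0,0} = 2
G(13) = mex{1,1,0} = 2
G(14) = mex{1,1,1} = 0
G(15) = mex{2,1,1} = 0
G(16) = mex{2,1,1} = 0
G(17) = mex{2,1,1} = 0
G(18) = mex{2,2,1} = 0
G(19) = mex{0,2,2} = 1
G(20) = mex{0,2,2} = 1
Stack A: G(19) = 1.
Stack B: G(20) = 1.
Combined Grundy value = 1 ⊕ 1 = 0.

0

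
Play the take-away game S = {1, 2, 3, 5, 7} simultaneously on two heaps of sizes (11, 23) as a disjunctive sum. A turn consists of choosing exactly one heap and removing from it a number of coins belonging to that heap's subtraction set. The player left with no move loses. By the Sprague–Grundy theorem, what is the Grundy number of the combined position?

0

All heaps use S = {1, 2, 3, 5, 7}:
G(0) = 0
G(1) = mex{0} = 1
G(2) = mex{1,0} = 2
G(3) = mex{2,1,0} = 3
G(4) = mex{3,2,1} = 0
G(5) = mex{0,3,2,0} = 1
G(6) = mex{1,0,3,1} = 2
G(7) = mex{2,1,0,2,0} = 3
G(8) = mex{3,2,1,3,1} = 0
G(9) = mex{0,3,2,0,2} = 1
G(10) = mex{1,0,3,1,3} = 2
G(11) = mex{2,1,0,2,0} = 3
G(12) = mex{3,2,1,3,1} = 0
G(13) = mex{0,3,2,0,2} = 1
G(14) = mex{1,0,3,1,3} = 2
G(15) = mex{2,1,0,2,0} = 3
G(16) = mex{3,2,1,3,1} = 0
G(17) = mex{0,3,2,0,2} = 1
G(18) = mex{1,0,3,1,3} = 2
G(19) = mex{2,1,0,2,0} = 3
G(20) = mex{3,2,1,3,1} = 0
G(21) = mex{0,3,2,0,2} = 1
G(22) = mex{1,0,3,1,3} = 2
G(23) = mex{2,1,0,2,0} = 3
Heap A: G(11) = 3.
Heap B: G(23) = 3.
Combined Grundy value = 3 ⊕ 3 = 0.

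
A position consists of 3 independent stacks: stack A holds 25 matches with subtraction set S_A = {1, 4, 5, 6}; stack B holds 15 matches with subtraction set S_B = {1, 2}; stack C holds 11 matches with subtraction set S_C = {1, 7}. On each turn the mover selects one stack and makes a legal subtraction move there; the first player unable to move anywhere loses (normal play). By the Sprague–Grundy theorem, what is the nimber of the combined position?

2

Stack A, S = {1, 4, 5, 6}:
G(0) = 0
G(1) = mex{0} = 1
G(2) = mex{1} = 0
G(3) = mex{0} = 1
G(4) = mex{1,0} = 2
G(5) = mex{2,1,0} = 3
G(6) = mex{3,0,1,0} = 2
G(7) = mex{2,1,0,1} = 3
G(8) = mex{3,2,1,0} = 4
G(9) = mex{4,3,2,1} = 0
G(10) = mex{0,2,3,2} = 1
G(11) = mex{1,3,2,3} = 0
G(12) = mex{0,4,3,2} = 1
G(13) = mex{1,0,4,3} = 2
G(14) = mex{2,1,0,4} = 3
G(15) = mex{3,0,1,0} = 2
G(16) = mex{2,1,0,1} = 3
G(17) = mex{3,2,1,0} = 4
G(18) = mex{4,3,2,1} = 0
G(19) = mex{0,2,3,2} = 1
G(20) = mex{1,3,2,3} = 0
G(21) = mex{0,4,3,2} = 1
G(22) = mex{1,0,4,3} = 2
G(23) = mex{2,1,0,4} = 3
G(24) = mex{3,0,1,0} = 2
G(25) = mex{2,1,0,1} = 3
G_A(25) = 3.
Stack B, S = {1, 2}:
G(0) = 0
G(1) = mex{0} = 1
G(2) = mex{1,0} = 2
G(3) = mex{2,1} = 0
G(4) = mex{0,2} = 1
G(5) = mex{1,0} = 2
G(6) = mex{2,1} = 0
G(7) = mex{0,2} = 1
G(8) = mex{1,0} = 2
G(9) = mex{2,1} = 0
G(10) = mex{0,2} = 1
G(11) = mex{1,0} = 2
G(12) = mex{2,1} = 0
G(13) = mex{0,2} = 1
G(14) = mex{1,0} = 2
G(15) = mex{2,1} = 0
G_B(15) = 0.
Stack C, S = {1, 7}:
n :  0  1  2  3  4  5  6  7  8  9 10 11
G :  0  1  0  1  0  1  0  1  0  1  0  1
G_C(11) = 1.
Combined Grundy value = 3 ⊕ 0 ⊕ 1 = 2.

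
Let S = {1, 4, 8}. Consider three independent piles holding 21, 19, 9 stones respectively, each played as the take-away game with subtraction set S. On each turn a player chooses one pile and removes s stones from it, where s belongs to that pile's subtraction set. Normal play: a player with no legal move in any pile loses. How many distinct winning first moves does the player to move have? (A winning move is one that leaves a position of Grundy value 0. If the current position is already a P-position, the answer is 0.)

0

All piles use S = {1, 4, 8}:
n :  0  1  2  3  4  5  6  7  8  9 10 11 12 13 14 15 16 17 18 19 20 21
G :  0  1  0  1  2  0  1  0  1  2  3  2  0  1  0  1  2  0  1  0  1  2
Pile A: G(21) = 2.
Pile B: G(19) = 0.
Pile C: G(9) = 2.
Combined Grundy value = 2 ⊕ 0 ⊕ 2 = 0.
A winning move leaves total XOR = 0, i.e. changes one component's Grundy value g to g ⊕ X where X is the current total.
Pile A: target g' = 2⊕0 = 2, but every legal move changes the Grundy value (mex property), so 0 moves.
Pile B: target g' = 0⊕0 = 0, but every legal move changes the Grundy value (mex property), so 0 moves.
Pile C: target g' = 2⊕0 = 2, but every legal move changes the Grundy value (mex property), so 0 moves.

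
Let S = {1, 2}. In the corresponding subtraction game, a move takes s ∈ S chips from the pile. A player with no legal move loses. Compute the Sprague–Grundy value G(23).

G(0) = 0
G(1) = mex{0} = 1
G(2) = mex{1,0} = 2
G(3) = mex{2,1} = 0
G(4) = mex{0,2} = 1
G(5) = mex{1,0} = 2
G(6) = mex{2,1} = 0
G(7) = mex{0,2} = 1
G(8) = mex{1,0} = 2
G(9) = mex{2,1} = 0
G(10) = mex{0,2} = 1
G(11) = mex{1,0} = 2
G(12) = mex{2,1} = 0
G(13) = mex{0,2} = 1
G(14) = mex{1,0} = 2
G(15) = mex{2,1} = 0
G(16) = mex{0,2} = 1
G(17) = mex{1,0} = 2
G(18) = mex{2,1} = 0
G(19) = mex{0,2} = 1
G(20) = mex{1,0} = 2
G(21) = mex{2,1} = 0
G(22) = mex{0,2} = 1
G(23) = mex{1,0} = 2

2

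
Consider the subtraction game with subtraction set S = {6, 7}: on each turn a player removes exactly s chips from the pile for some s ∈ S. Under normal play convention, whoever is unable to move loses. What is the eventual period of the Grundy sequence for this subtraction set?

13

G(0) = 0
G(1) = mex{} = 0
G(2) = mex{} = 0
G(3) = mex{} = 0
G(4) = mex{} = 0
G(5) = mex{} = 0
G(6) = mex{0} = 1
G(7) = mex{0,0} = 1
G(8) = mex{0,0} = 1
G(9) = mex{0,0} = 1
G(10) = mex{0,0} = 1
G(11) = mex{0,0} = 1
G(12) = mex{1,0} = 2
G(13) = mex{1,1} = 0
G(14) = mex{1,1} = 0
G(15) = mex{1,1} = 0
G(16) = mex{1,1} = 0
G(17) = mex{1,1} = 0
G(18) = mex{2,1} = 0
G(19) = mex{0,2} = 1
G(20) = mex{0,0} = 1
G(21) = mex{0,0} = 1
G(22) = mex{0,0} = 1
G(23) = mex{0,0} = 1
G(24) = mex{0,0} = 1
G(25) = mex{1,0} = 2
G(26) = mex{1,1} = 0
G(27) = mex{1,1} = 0
G(n+13) = G(n) holds for n = 0,…,6 (a full window of length max(S) = 7), so the sequence is purely periodic with period 13.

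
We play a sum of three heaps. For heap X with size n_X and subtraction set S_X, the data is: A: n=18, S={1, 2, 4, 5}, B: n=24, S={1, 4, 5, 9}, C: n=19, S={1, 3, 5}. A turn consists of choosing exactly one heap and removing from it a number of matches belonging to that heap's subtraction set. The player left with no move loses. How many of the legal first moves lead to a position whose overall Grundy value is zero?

6

Heap A, S = {1, 2, 4, 5}:
n :  0  1  2  3  4  5  6  7  8  9 10 11 12 13 14 15 16 17 18
G :  0  1  2  0  1  2  0  1  2  0  1  2  0  1  2  0  1  2  0
G_A(18) = 0.
Heap B, S = {1, 4, 5, 9}:
G(0) = 0
G(1) = mex{0} = 1
G(2) = mex{1} = 0
G(3) = mex{0} = 1
G(4) = mex{1,0} = 2
G(5) = mex{2,1,0} = 3
G(6) = mex{3,0,1} = 2
G(7) = mex{2,1,0} = 3
G(8) = mex{3,2,1} = 0
G(9) = mex{0,3,2,0} = 1
G(10) = mex{1,2,3,1} = 0
G(11) = mex{0,3,2,0} = 1
G(12) = mex{1,0,3,1} = 2
G(13) = mex{2,1,0,2} = 3
G(14) = mex{3,0,1,3} = 2
G(15) = mex{2,1,0,2} = 3
G(16) = mex{3,2,1,3} = 0
G(17) = mex{0,3,2,0} = 1
G(18) = mex{1,2,3,1} = 0
G(19) = mex{0,3,2,0} = 1
G(20) = mex{1,0,3,1} = 2
G(21) = mex{2,1,0,2} = 3
G(22) = mex{3,0,1,3} = 2
G(23) = mex{2,1,0,2} = 3
G(24) = mex{3,2,1,3} = 0
G_B(24) = 0.
Heap C, S = {1, 3, 5}:
G(0) = 0
G(1) = mex{0} = 1
G(2) = mex{1} = 0
G(3) = mex{0,0} = 1
G(4) = mex{1,1} = 0
G(5) = mex{0,0,0} = 1
G(6) = mex{1,1,1} = 0
G(7) = mex{0,0,0} = 1
G(8) = mex{1,1,1} = 0
G(9) = mex{0,0,0} = 1
G(10) = mex{1,1,1} = 0
G(11) = mex{0,0,0} = 1
G(12) = mex{1,1,1} = 0
G(13) = mex{0,0,0} = 1
G(14) = mex{1,1,1} = 0
G(15) = mex{0,0,0} = 1
G(16) = mex{1,1,1} = 0
G(17) = mex{0,0,0} = 1
G(18) = mex{1,1,1} = 0
G(19) = mex{0,0,0} = 1
G_C(19) = 1.
Combined Grundy value = 0 ⊕ 0 ⊕ 1 = 1.
A winning move leaves total XOR = 0, i.e. changes one component's Grundy value g to g ⊕ X where X is the current total.
Heap A: need g' = 0⊕1 = 1. Options: 18−1→G=2, 18−2→G=1, 18−4→G=2, 18−5→G=1. Hits: 2.
Heap B: need g' = 0⊕1 = 1. Options: 24−1→G=3, 24−4→G=2, 24−5→G=1, 24−9→G=3. Hits: 1.
Heap C: need g' = 1⊕1 = 0. Options: 19−1→G=0, 19−3→G=0, 19−5→G=0. Hits: 3.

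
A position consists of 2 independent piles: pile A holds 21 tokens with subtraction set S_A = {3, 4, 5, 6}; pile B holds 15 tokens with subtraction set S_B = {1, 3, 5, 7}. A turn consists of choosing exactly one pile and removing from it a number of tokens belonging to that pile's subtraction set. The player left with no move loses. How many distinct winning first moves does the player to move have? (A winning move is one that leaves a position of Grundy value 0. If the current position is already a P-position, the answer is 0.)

0

Pile A, S = {3, 4, 5, 6}:
n :  0  1  2  3  4  5  6  7  8  9 10 11 12 13 14 15 16 17 18 19 20 21
G :  0  0  0  1  1  1  2  2  2  0  0  0  1  1  1  2  2  2  0  0  0  1
G_A(21) = 1.
Pile B, S = {1, 3, 5, 7}:
G(0) = 0
G(1) = mex{0} = 1
G(2) = mex{1} = 0
G(3) = mex{0,0} = 1
G(4) = mex{1,1} = 0
G(5) = mex{0,0,0} = 1
G(6) = mex{1,1,1} = 0
G(7) = mex{0,0,0,0} = 1
G(8) = mex{1,1,1,1} = 0
G(9) = mex{0,0,0,0} = 1
G(10) = mex{1,1,1,1} = 0
G(11) = mex{0,0,0,0} = 1
G(12) = mex{1,1,1,1} = 0
G(13) = mex{0,0,0,0} = 1
G(14) = mex{1,1,1,1} = 0
G(15) = mex{0,0,0,0} = 1
G_B(15) = 1.
Combined Grundy value = 1 ⊕ 1 = 0.
A winning move leaves total XOR = 0, i.e. changes one component's Grundy value g to g ⊕ X where X is the current total.
Pile A: target g' = 1⊕0 = 1, but every legal move changes the Grundy value (mex property), so 0 moves.
Pile B: target g' = 1⊕0 = 1, but every legal move changes the Grundy value (mex property), so 0 moves.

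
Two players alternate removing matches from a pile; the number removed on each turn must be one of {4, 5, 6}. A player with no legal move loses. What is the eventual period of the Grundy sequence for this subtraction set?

10

G(0) = 0
G(1) = mex{} = 0
G(2) = mex{} = 0
G(3) = mex{} = 0
G(4) = mex{0} = 1
G(5) = mex{0,0} = 1
G(6) = mex{0,0,0} = 1
G(7) = mex{0,0,0} = 1
G(8) = mex{1,0,0} = 2
G(9) = mex{1,1,0} = 2
G(10) = mex{1,1,1} = 0
G(11) = mex{1,1,1} = 0
G(12) = mex{2,1,1} = 0
G(13) = mex{2,2,1} = 0
G(14) = mex{0,2,2} = 1
G(15) = mex{0,0,2} = 1
G(16) = mex{0,0,0} = 1
G(17) = mex{0,0,0} = 1
G(18) = mex{1,0,0} = 2
G(19) = mex{1,1,0} = 2
G(20) = mex{1,1,1} = 0
G(21) = mex{1,1,1} = 0
G(n+10) = G(n) holds for n = 0,…,5 (a full window of length max(S) = 6), so the sequence is purely periodic with period 10.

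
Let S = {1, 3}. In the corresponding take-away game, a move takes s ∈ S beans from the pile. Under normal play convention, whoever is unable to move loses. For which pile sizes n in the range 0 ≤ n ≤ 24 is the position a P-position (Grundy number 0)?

n :  0  1  2  3  4  5  6  7  8  9 10 11 12 13 14 15 16 17 18 19 20 21 22 23 24
G :  0  1  0  1  0  1  0  1  0  1  0  1  0  1  0  1  0  1  0  1  0  1  0  1  0
P-positions are exactly the n with G(n) = 0.

0, 2, 4, 6, 8, 10, 12, 14, 16, 18, 20, 22, 24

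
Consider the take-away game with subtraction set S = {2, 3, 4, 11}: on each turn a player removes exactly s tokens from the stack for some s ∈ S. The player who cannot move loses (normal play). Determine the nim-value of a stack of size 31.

2

n :  0  1  2  3  4  5  6  7  8  9 10 11 12 13 14 15 16 17 18 19 20 21 22 23 24 25 26 27 28 29 30 31
G :  0  0  1  1  2  2  0  0  1  1  2  2  3  0  0  1  1  2  2  0  0  1  1  2  2  3  0  0  1  1  2  2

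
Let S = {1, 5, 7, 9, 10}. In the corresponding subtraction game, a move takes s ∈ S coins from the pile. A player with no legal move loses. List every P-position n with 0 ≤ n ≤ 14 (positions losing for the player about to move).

n :  0  1  2  3  4  5  6  7  8  9 10 11 12 13 14
G :  0  1  0  1  0  1  0  1  0  1  2  3  2  3  2
P-positions are exactly the n with G(n) = 0.

0, 2, 4, 6, 8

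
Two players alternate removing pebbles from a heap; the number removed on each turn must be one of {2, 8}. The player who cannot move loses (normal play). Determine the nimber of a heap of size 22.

G(0) = 0
G(1) = mex{} = 0
G(2) = mex{0} = 1
G(3) = mex{0} = 1
G(4) = mex{1} = 0
G(5) = mex{1} = 0
G(6) = mex{0} = 1
G(7) = mex{0} = 1
G(8) = mex{1,0} = 2
G(9) = mex{1,0} = 2
G(10) = mex{2,1} = 0
G(11) = mex{2,1} = 0
G(12) = mex{0,0} = 1
G(13) = mex{0,0} = 1
G(14) = mex{1,1} = 0
G(15) = mex{1,1} = 0
G(16) = mex{0,2} = 1
G(17) = mex{0,2} = 1
G(18) = mex{1,0} = 2
G(19) = mex{1,0} = 2
G(20) = mex{2,1} = 0
G(21) = mex{2,1} = 0
G(22) = mex{0,0} = 1

1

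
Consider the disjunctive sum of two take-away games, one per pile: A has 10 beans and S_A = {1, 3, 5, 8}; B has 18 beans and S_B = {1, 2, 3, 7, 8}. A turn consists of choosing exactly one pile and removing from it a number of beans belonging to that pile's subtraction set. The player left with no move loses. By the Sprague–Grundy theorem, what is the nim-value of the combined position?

2

Pile A, S = {1, 3, 5, 8}:
G(0) = 0
G(1) = mex{0} = 1
G(2) = mex{1} = 0
G(3) = mex{0,0} = 1
G(4) = mex{1,1} = 0
G(5) = mex{0,0,0} = 1
G(6) = mex{1,1,1} = 0
G(7) = mex{0,0,0} = 1
G(8) = mex{1,1,1,0} = 2
G(9) = mex{2,0,0,1} = 3
G(10) = mex{3,1,1,0} = 2
G_A(10) = 2.
Pile B, S = {1, 2, 3, 7, 8}:
n :  0  1  2  3  4  5  6  7  8  9 10 11 12 13 14 15 16 17 18
G :  0  1  2  3  0  1  2  3  4  0  1  2  3  0  1  2  3  4  0
G_B(18) = 0.
Combined Grundy value = 2 ⊕ 0 = 2.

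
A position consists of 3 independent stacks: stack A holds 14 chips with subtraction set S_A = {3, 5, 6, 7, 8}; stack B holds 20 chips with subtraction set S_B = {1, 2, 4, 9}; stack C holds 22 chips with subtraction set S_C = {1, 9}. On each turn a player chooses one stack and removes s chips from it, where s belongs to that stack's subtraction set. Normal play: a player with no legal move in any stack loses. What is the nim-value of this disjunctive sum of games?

Stack A, S = {3, 5, 6, 7, 8}:
n :  0  1  2  3  4  5  6  7  8  9 10 11 12 13 14
G :  0  0  0  1  1  1  2  2  2  3  3  0  0  0  1
G_A(14) = 1.
Stack B, S = {1, 2, 4, 9}:
G(0) = 0
G(1) = mex{0} = 1
G(2) = mex{1,0} = 2
G(3) = mex{2,1} = 0
G(4) = mex{0,2,0} = 1
G(5) = mex{1,0,1} = 2
G(6) = mex{2,1,2} = 0
G(7) = mex{0,2,0} = 1
G(8) = mex{1,0,1} = 2
G(9) = mex{2,1,2,0} = 3
G(10) = mex{3,2,0,1} = 4
G(11) = mex{4,3,1,2} = 0
G(12) = mex{0,4,2,0} = 1
G(13) = mex{1,0,3,1} = 2
G(14) = mex{2,1,4,2} = 0
G(15) = mex{0,2,0,0} = 1
G(16) = mex{1,0,1,1} = 2
G(17) = mex{2,1,2,2} = 0
G(18) = mex{0,2,0,3} = 1
G(19) = mex{1,0,1,4} = 2
G(20) = mex{2,1,2,0} = 3
G_B(20) = 3.
Stack C, S = {1, 9}:
n :  0  1  2  3  4  5  6  7  8  9 10 11 12 13 14 15 16 17 18 19 20 21 22
G :  0  1  0  1  0  1  0  1  0  1  0  1  0  1  0  1  0  1  0  1  0  1  0
G_C(22) = 0.
Combined Grundy value = 1 ⊕ 3 ⊕ 0 = 2.

2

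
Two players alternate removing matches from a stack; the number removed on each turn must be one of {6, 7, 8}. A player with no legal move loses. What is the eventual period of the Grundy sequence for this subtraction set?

n :  0  1  2  3  4  5  6  7  8  9 10 11 12 13 14 15 16 17 18 19 20 21 22 23 24 25 26 27 28 29
G :  0  0  0  0  0  0  1  1  1  1  1  1  2  2  0  0  0  0  0  0  1  1  1  1  1  1  2  2  0  0
G(n+14) = G(n) holds for n = 0,…,7 (a full window of length max(S) = 8), so the sequence is purely periodic with period 14.

14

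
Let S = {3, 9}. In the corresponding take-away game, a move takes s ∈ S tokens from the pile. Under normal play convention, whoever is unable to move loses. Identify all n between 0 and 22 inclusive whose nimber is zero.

0, 1, 2, 6, 7, 8, 12, 13, 14, 18, 19, 20

G(0) = 0
G(1) = mex{} = 0
G(2) = mex{} = 0
G(3) = mex{0} = 1
G(4) = mex{0} = 1
G(5) = mex{0} = 1
G(6) = mex{1} = 0
G(7) = mex{1} = 0
G(8) = mex{1} = 0
G(9) = mex{0,0} = 1
G(10) = mex{0,0} = 1
G(11) = mex{0,0} = 1
G(12) = mex{1,1} = 0
G(13) = mex{1,1} = 0
G(14) = mex{1,1} = 0
G(15) = mex{0,0} = 1
G(16) = mex{0,0} = 1
G(17) = mex{0,0} = 1
G(18) = mex{1,1} = 0
G(19) = mex{1,1} = 0
G(20) = mex{1,1} = 0
G(21) = mex{0,0} = 1
G(22) = mex{0,0} = 1
P-positions are exactly the n with G(n) = 0.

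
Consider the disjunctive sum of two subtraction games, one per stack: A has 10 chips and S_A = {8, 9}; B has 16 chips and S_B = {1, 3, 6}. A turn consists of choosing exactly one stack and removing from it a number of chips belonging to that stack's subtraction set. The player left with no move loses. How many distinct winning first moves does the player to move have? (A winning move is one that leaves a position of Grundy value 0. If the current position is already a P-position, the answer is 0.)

1

Stack A, S = {8, 9}:
G(0) = 0
G(1) = mex{} = 0
G(2) = mex{} = 0
G(3) = mex{} = 0
G(4) = mex{} = 0
G(5) = mex{} = 0
G(6) = mex{} = 0
G(7) = mex{} = 0
G(8) = mex{0} = 1
G(9) = mex{0,0} = 1
G(10) = mex{0,0} = 1
G_A(10) = 1.
Stack B, S = {1, 3, 6}:
G(0) = 0
G(1) = mex{0} = 1
G(2) = mex{1} = 0
G(3) = mex{0,0} = 1
G(4) = mex{1,1} = 0
G(5) = mex{0,0} = 1
G(6) = mex{1,1,0} = 2
G(7) = mex{2,0,1} = 3
G(8) = mex{3,1,0} = 2
G(9) = mex{2,2,1} = 0
G(10) = mex{0,3,0} = 1
G(11) = mex{1,2,1} = 0
G(12) = mex{0,0,2} = 1
G(13) = mex{1,1,3} = 0
G(14) = mex{0,0,2} = 1
G(15) = mex{1,1,0} = 2
G(16) = mex{2,0,1} = 3
G_B(16) = 3.
Combined Grundy value = 1 ⊕ 3 = 2.
A winning move leaves total XOR = 0, i.e. changes one component's Grundy value g to g ⊕ X where X is the current total.
Stack A: need g' = 1⊕2 = 3. Options: 10−8→G=0, 10−9→G=0. Hits: 0.
Stack B: need g' = 3⊕2 = 1. Options: 16−1→G=2, 16−3→G=0, 16−6→G=1. Hits: 1.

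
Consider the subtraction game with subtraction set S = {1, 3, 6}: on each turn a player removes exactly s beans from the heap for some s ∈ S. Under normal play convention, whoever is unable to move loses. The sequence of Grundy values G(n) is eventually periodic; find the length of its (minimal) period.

n :  0  1  2  3  4  5  6  7  8  9 10 11 12 13 14 15 16 17 18 19
G :  0  1  0  1  0  1  2  3  2  0  1  0  1  0  1  2  3  2  0  1
G(n+9) = G(n) holds for n = 0,…,5 (a full window of length max(S) = 6), so the sequence is purely periodic with period 9.

9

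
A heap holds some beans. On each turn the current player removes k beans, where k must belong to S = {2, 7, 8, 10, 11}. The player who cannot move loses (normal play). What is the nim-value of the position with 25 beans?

G(0) = 0
G(1) = mex{} = 0
G(2) = mex{0} = 1
G(3) = mex{0} = 1
G(4) = mex{1} = 0
G(5) = mex{1} = 0
G(6) = mex{0} = 1
G(7) = mex{0,0} = 1
G(8) = mex{1,0,0} = 2
G(9) = mex{1,1,0} = 2
G(10) = mex{2,1,1,0} = 3
G(11) = mex{2,0,1,0,0} = 3
G(12) = mex{3,0,0,1,0} = 2
G(13) = mex{3,1,0,1,1} = 2
G(14) = mex{2,1,1,0,1} = 3
G(15) = mex{2,2,1,0,0} = 3
G(16) = mex{3,2,2,1,0} = 4
G(17) = mex{3,3,2,1,1} = 0
G(18) = mex{4,3,3,2,1} = 0
G(19) = mex{0,2,3,2,2} = 1
G(20) = mex{0,2,2,3,2} = 1
G(21) = mex{1,3,2,3,3} = 0
G(22) = mex{1,3,3,2,3} = 0
G(23) = mex{0,4,3,2,2} = 1
G(24) = mex{0,0,4,3,2} = 1
G(25) = mex{1,0,0,3,3} = 2

2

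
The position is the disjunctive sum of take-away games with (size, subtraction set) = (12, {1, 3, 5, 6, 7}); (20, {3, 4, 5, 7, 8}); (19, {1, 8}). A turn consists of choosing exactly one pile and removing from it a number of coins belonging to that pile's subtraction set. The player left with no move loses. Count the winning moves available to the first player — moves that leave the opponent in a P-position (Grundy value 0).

3

Pile A, S = {1, 3, 5, 6, 7}:
G(0) = 0
G(1) = mex{0} = 1
G(2) = mex{1} = 0
G(3) = mex{0,0} = 1
G(4) = mex{1,1} = 0
G(5) = mex{0,0,0} = 1
G(6) = mex{1,1,1,0} = 2
G(7) = mex{2,0,0,1,0} = 3
G(8) = mex{3,1,1,0,1} = 2
G(9) = mex{2,2,0,1,0} = 3
G(10) = mex{3,3,1,0,1} = 2
G(11) = mex{2,2,2,1,0} = 3
G(12) = mex{3,3,3,2,1} = 0
G_A(12) = 0.
Pile B, S = {3, 4, 5, 7, 8}:
n :  0  1  2  3  4  5  6  7  8  9 10 11 12 13 14 15 16 17 18 19 20
G :  0  0  0  1  1  1  2  2  2  3  3  0  0  0  1  1  1  2  2  2  3
G_B(20) = 3.
Pile C, S = {1, 8}:
G(0) = 0
G(1) = mex{0} = 1
G(2) = mex{1} = 0
G(3) = mex{0} = 1
G(4) = mex{1} = 0
G(5) = mex{0} = 1
G(6) = mex{1} = 0
G(7) = mex{0} = 1
G(8) = mex{1,0} = 2
G(9) = mex{2,1} = 0
G(10) = mex{0,0} = 1
G(11) = mex{1,1} = 0
G(12) = mex{0,0} = 1
G(13) = mex{1,1} = 0
G(14) = mex{0,0} = 1
G(15) = mex{1,1} = 0
G(16) = mex{0,2} = 1
G(17) = mex{1,0} = 2
G(18) = mex{2,1} = 0
G(19) = mex{0,0} = 1
G_C(19) = 1.
Combined Grundy value = 0 ⊕ 3 ⊕ 1 = 2.
A winning move leaves total XOR = 0, i.e. changes one component's Grundy value g to g ⊕ X where X is the current total.
Pile A: need g' = 0⊕2 = 2. Options: 12−1→G=3, 12−3→G=3, 12−5→G=3, 12−6→G=2, 12−7→G=1. Hits: 1.
Pile B: need g' = 3⊕2 = 1. Options: 20−3→G=2, 20−4→G=1, 20−5→G=1, 20−7→G=0, 20−8→G=0. Hits: 2.
Pile C: need g' = 1⊕2 = 3. Options: 19−1→G=0, 19−8→G=0. Hits: 0.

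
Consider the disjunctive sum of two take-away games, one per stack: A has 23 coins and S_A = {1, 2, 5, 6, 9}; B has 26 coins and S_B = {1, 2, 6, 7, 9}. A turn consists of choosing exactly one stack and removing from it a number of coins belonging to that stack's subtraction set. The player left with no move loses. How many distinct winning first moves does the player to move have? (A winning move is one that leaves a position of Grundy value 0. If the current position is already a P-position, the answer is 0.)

0

Stack A, S = {1, 2, 5, 6, 9}:
G(0) = 0
G(1) = mex{0} = 1
G(2) = mex{1,0} = 2
G(3) = mex{2,1} = 0
G(4) = mex{0,2} = 1
G(5) = mex{1,0,0} = 2
G(6) = mex{2,1,1,0} = 3
G(7) = mex{3,2,2,1} = 0
G(8) = mex{0,3,0,2} = 1
G(9) = mex{1,0,1,0,0} = 2
G(10) = mex{2,1,2,1,1} = 0
G(11) = mex{0,2,3,2,2} = 1
G(12) = mex{1,0,0,3,0} = 2
G(13) = mex{2,1,1,0,1} = 3
G(14) = mex{3,2,2,1,2} = 0
G(15) = mex{0,3,0,2,3} = 1
G(16) = mex{1,0,1,0,0} = 2
G(17) = mex{2,1,2,1,1} = 0
G(18) = mex{0,2,3,2,2} = 1
G(19) = mex{1,0,0,3,0} = 2
G(20) = mex{2,1,1,0,1} = 3
G(21) = mex{3,2,2,1,2} = 0
G(22) = mex{0,3,0,2,3} = 1
G(23) = mex{1,0,1,0,0} = 2
G_A(23) = 2.
Stack B, S = {1, 2, 6, 7, 9}:
n :  0  1  2  3  4  5  6  7  8  9 10 11 12 13 14 15 16 17 18 19 20 21 22 23 24 25 26
G :  0  1  2  0  1  2  3  4  0  1  2  0  1  2  3  4  0  1  2  0  1  2  3  4  0  1  2
G_B(26) = 2.
Combined Grundy value = 2 ⊕ 2 = 0.
A winning move leaves total XOR = 0, i.e. changes one component's Grundy value g to g ⊕ X where X is the current total.
Stack A: target g' = 2⊕0 = 2, but every legal move changes the Grundy value (mex property), so 0 moves.
Stack B: target g' = 2⊕0 = 2, but every legal move changes the Grundy value (mex property), so 0 moves.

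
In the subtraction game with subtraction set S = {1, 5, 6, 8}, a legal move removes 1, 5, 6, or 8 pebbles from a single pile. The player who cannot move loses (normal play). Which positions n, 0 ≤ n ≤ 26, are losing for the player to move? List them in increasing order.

0, 2, 4, 11, 13, 15, 22, 24, 26

n :  0  1  2  3  4  5  6  7  8  9 10 11 12 13 14 15 16 17 18 19 20 21 22 23 24 25 26
G :  0  1  0  1  0  1  2  3  2  3  2  0  1  0  1  0  1  2  3  2  3  2  0  1  0  1  0
P-positions are exactly the n with G(n) = 0.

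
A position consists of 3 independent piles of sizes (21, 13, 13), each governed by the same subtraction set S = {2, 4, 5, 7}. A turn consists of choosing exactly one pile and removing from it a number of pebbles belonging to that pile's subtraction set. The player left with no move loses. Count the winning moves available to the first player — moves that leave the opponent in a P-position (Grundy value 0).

All piles use S = {2, 4, 5, 7}:
n :  0  1  2  3  4  5  6  7  8  9 10 11 12 13 14 15 16 17 18 19 20 21
G :  0  0  1  1  2  2  3  3  4  0  0  1  1  2  2  3  3  4  0  0  1  1
Pile A: G(21) = 1.
Pile B: G(13) = 2.
Pile C: G(13) = 2.
Combined Grundy value = 1 ⊕ 2 ⊕ 2 = 1.
A winning move leaves total XOR = 0, i.e. changes one component's Grundy value g to g ⊕ X where X is the current total.
Pile A: need g' = 1⊕1 = 0. Options: 21−2→G=0, 21−4→G=4, 21−5→G=3, 21−7→G=2. Hits: 1.
Pile B: need g' = 2⊕1 = 3. Options: 13−2→G=1, 13−4→G=0, 13−5→G=4, 13−7→G=3. Hits: 1.
Pile C: need g' = 2⊕1 = 3. Options: 13−2→G=1, 13−4→G=0, 13−5→G=4, 13−7→G=3. Hits: 1.

3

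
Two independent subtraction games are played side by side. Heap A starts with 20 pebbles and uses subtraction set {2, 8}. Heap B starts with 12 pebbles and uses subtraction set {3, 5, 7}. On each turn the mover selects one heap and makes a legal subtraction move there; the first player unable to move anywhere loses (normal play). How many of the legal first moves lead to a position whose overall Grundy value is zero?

0

Heap A, S = {2, 8}:
n :  0  1  2  3  4  5  6  7  8  9 10 11 12 13 14 15 16 17 18 19 20
G :  0  0  1  1  0  0  1  1  2  2  0  0  1  1  0  0  1  1  2  2  0
G_A(20) = 0.
Heap B, S = {3, 5, 7}:
n :  0  1  2  3  4  5  6  7  8  9 10 11 12
G :  0  0  0  1  1  1  2  2  2  3  0  0  0
G_B(12) = 0.
Combined Grundy value = 0 ⊕ 0 = 0.
A winning move leaves total XOR = 0, i.e. changes one component's Grundy value g to g ⊕ X where X is the current total.
Heap A: target g' = 0⊕0 = 0, but every legal move changes the Grundy value (mex property), so 0 moves.
Heap B: target g' = 0⊕0 = 0, but every legal move changes the Grundy value (mex property), so 0 moves.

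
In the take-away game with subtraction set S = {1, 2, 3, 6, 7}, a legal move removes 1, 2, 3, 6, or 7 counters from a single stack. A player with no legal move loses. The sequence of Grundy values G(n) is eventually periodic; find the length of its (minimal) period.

n :  0  1  2  3  4  5  6  7  8  9 10 11 12 13 14
G :  0  1  2  3  0  1  2  3  0  1  2  3  0  1  2
G(n+4) = G(n) holds for n = 0,…,6 (a full window of length max(S) = 7), so the sequence is purely periodic with period 4.

4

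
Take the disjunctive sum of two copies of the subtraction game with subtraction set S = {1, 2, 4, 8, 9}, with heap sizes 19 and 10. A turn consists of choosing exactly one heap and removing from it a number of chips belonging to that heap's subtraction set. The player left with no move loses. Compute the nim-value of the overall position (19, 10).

4

All heaps use S = {1, 2, 4, 8, 9}:
n :  0  1  2  3  4  5  6  7  8  9 10 11 12 13 14 15 16 17 18 19
G :  0  1  2  0  1  2  0  1  2  3  4  5  3  0  1  2  0  1  2  0
Heap A: G(19) = 0.
Heap B: G(10) = 4.
Combined Grundy value = 0 ⊕ 4 = 4.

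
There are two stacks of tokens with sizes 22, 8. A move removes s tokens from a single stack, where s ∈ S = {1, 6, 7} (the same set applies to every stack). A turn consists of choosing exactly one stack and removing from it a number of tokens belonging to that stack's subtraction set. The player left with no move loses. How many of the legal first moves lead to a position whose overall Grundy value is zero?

0

All stacks use S = {1, 6, 7}:
G(0) = 0
G(1) = mex{0} = 1
G(2) = mex{1} = 0
G(3) = mex{0} = 1
G(4) = mex{1} = 0
G(5) = mex{0} = 1
G(6) = mex{1,0} = 2
G(7) = mex{2,1,0} = 3
G(8) = mex{3,0,1} = 2
G(9) = mex{2,1,0} = 3
G(10) = mex{3,0,1} = 2
G(11) = mex{2,1,0} = 3
G(12) = mex{3,2,1} = 0
G(13) = mex{0,3,2} = 1
G(14) = mex{1,2,3} = 0
G(15) = mex{0,3,2} = 1
G(16) = mex{1,2,3} = 0
G(17) = mex{0,3,2} = 1
G(18) = mex{1,0,3} = 2
G(19) = mex{2,1,0} = 3
G(20) = mex{3,0,1} = 2
G(21) = mex{2,1,0} = 3
G(22) = mex{3,0,1} = 2
Stack A: G(22) = 2.
Stack B: G(8) = 2.
Combined Grundy value = 2 ⊕ 2 = 0.
A winning move leaves total XOR = 0, i.e. changes one component's Grundy value g to g ⊕ X where X is the current total.
Stack A: target g' = 2⊕0 = 2, but every legal move changes the Grundy value (mex property), so 0 moves.
Stack B: target g' = 2⊕0 = 2, but every legal move changes the Grundy value (mex property), so 0 moves.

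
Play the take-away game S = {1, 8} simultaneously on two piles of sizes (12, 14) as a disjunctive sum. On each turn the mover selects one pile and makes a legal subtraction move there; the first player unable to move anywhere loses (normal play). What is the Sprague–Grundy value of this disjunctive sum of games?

0

All piles use S = {1, 8}:
n :  0  1  2  3  4  5  6  7  8  9 10 11 12 13 14
G :  0  1  0  1  0  1  0  1  2  0  1  0  1  0  1
Pile A: G(12) = 1.
Pile B: G(14) = 1.
Combined Grundy value = 1 ⊕ 1 = 0.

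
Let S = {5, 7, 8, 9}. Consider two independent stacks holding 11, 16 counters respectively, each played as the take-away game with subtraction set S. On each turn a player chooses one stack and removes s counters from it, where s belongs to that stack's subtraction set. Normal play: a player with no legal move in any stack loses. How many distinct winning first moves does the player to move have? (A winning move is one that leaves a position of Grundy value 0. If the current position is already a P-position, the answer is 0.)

4

All stacks use S = {5, 7, 8, 9}:
G(0) = 0
G(1) = mex{} = 0
G(2) = mex{} = 0
G(3) = mex{} = 0
G(4) = mex{} = 0
G(5) = mex{0} = 1
G(6) = mex{0} = 1
G(7) = mex{0,0} = 1
G(8) = mex{0,0,0} = 1
G(9) = mex{0,0,0,0} = 1
G(10) = mex{1,0,0,0} = 2
G(11) = mex{1,0,0,0} = 2
G(12) = mex{1,1,0,0} = 2
G(13) = mex{1,1,1,0} = 2
G(14) = mex{1,1,1,1} = 0
G(15) = mex{2,1,1,1} = 0
G(16) = mex{2,1,1,1} = 0
Stack A: G(11) = 2.
Stack B: G(16) = 0.
Combined Grundy value = 2 ⊕ 0 = 2.
A winning move leaves total XOR = 0, i.e. changes one component's Grundy value g to g ⊕ X where X is the current total.
Stack A: need g' = 2⊕2 = 0. Options: 11−5→G=1, 11−7→G=0, 11−8→G=0, 11−9→G=0. Hits: 3.
Stack B: need g' = 0⊕2 = 2. Options: 16−5→G=2, 16−7→G=1, 16−8→G=1, 16−9→G=1. Hits: 1.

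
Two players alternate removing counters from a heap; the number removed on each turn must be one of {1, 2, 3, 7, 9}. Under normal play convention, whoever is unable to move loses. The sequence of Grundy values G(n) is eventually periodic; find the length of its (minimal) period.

4

G(0) = 0
G(1) = mex{0} = 1
G(2) = mex{1,0} = 2
G(3) = mex{2,1,0} = 3
G(4) = mex{3,2,1} = 0
G(5) = mex{0,3,2} = 1
G(6) = mex{1,0,3} = 2
G(7) = mex{2,1,0,0} = 3
G(8) = mex{3,2,1,1} = 0
G(9) = mex{0,3,2,2,0} = 1
G(10) = mex{1,0,3,3,1} = 2
G(11) = mex{2,1,0,0,2} = 3
G(12) = mex{3,2,1,1,3} = 0
G(13) = mex{0,3,2,2,0} = 1
G(14) = mex{1,0,3,3,1} = 2
G(n+4) = G(n) holds for n = 0,…,8 (a full window of length max(S) = 9), so the sequence is purely periodic with period 4.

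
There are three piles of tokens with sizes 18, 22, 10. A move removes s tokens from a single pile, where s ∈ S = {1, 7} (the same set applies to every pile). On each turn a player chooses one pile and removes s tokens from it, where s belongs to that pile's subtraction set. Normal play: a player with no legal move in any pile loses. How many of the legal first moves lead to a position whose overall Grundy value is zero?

All piles use S = {1, 7}:
G(0) = 0
G(1) = mex{0} = 1
G(2) = mex{1} = 0
G(3) = mex{0} = 1
G(4) = mex{1} = 0
G(5) = mex{0} = 1
G(6) = mex{1} = 0
G(7) = mex{0,0} = 1
G(8) = mex{1,1} = 0
G(9) = mex{0,0} = 1
G(10) = mex{1,1} = 0
G(11) = mex{0,0} = 1
G(12) = mex{1,1} = 0
G(13) = mex{0,0} = 1
G(14) = mex{1,1} = 0
G(15) = mex{0,0} = 1
G(16) = mex{1,1} = 0
G(17) = mex{0,0} = 1
G(18) = mex{1,1} = 0
G(19) = mex{0,0} = 1
G(20) = mex{1,1} = 0
G(21) = mex{0,0} = 1
G(22) = mex{1,1} = 0
Pile A: G(18) = 0.
Pile B: G(22) = 0.
Pile C: G(10) = 0.
Combined Grundy value = 0 ⊕ 0 ⊕ 0 = 0.
A winning move leaves total XOR = 0, i.e. changes one component's Grundy value g to g ⊕ X where X is the current total.
Pile A: target g' = 0⊕0 = 0, but every legal move changes the Grundy value (mex property), so 0 moves.
Pile B: target g' = 0⊕0 = 0, but every legal move changes the Grundy value (mex property), so 0 moves.
Pile C: target g' = 0⊕0 = 0, but every legal move changes the Grundy value (mex property), so 0 moves.

0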